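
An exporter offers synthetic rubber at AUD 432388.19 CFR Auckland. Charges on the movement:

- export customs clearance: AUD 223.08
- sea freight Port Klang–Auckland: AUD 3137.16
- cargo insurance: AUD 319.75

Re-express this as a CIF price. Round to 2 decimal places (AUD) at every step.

Not relevant to the conversion: freight, export clearance — on the seller under both CFR and CIF; already in the CFR price and stays in the CIF price.
From CFR to CIF, the seller additionally bears: insurance.
CIF price = 432388.19 + 319.75 = 432707.94

CIF price: AUD 432707.94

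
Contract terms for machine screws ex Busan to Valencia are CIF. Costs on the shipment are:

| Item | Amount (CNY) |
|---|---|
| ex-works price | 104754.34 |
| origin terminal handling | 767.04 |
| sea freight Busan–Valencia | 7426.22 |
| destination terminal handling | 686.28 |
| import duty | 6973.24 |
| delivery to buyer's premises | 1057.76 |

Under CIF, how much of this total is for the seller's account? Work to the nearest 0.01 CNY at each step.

CIF: the seller pays costs through ocean freight and marine insurance to the destination port.
Seller's account: goods 104754.34 + origin terminal 767.04 + freight 7426.22 = 112947.60
Buyer's account: destination terminal 686.28 + duty 6973.24 + delivery 1057.76 = 8717.28

Seller's account: CNY 112947.60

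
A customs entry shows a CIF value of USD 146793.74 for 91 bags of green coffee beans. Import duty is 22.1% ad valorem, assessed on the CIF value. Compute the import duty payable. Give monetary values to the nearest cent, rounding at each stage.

Import duty: USD 32441.42

Import duty = 146793.74 × 22.1% = 32441.42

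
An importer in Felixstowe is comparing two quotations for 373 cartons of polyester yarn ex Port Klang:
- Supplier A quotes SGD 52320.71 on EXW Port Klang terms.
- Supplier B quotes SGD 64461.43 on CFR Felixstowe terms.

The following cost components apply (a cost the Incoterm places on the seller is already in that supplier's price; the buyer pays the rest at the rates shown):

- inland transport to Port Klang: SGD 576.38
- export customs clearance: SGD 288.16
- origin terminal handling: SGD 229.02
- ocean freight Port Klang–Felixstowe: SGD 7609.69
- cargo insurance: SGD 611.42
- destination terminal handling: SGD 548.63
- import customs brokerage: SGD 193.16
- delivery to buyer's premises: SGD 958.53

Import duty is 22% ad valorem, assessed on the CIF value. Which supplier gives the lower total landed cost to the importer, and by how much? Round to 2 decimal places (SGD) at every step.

Supplier A (EXW):
CIF value = EXW price + inland to port + export clearance + origin terminal + freight + insurance = 52320.71 + 576.38 + 288.16 + 229.02 + 7609.69 + 611.42 = 61635.38
Import duty = 61635.38 × 22% = 13559.78
Buyer bears (A): 576.38 + 288.16 + 229.02 + 7609.69 + 611.42 + 548.63 + 193.16 + 958.53 = 11014.99
Landed cost (A) = invoice 52320.71 + 11014.99 + duty 13559.78 = 76895.48
Supplier B (CFR):
CIF value = CFR price + insurance = 64461.43 + 611.42 = 65072.85
Import duty = 65072.85 × 22% = 14316.03
Buyer bears (B): 611.42 + 548.63 + 193.16 + 958.53 = 2311.74
Landed cost (B) = invoice 64461.43 + 2311.74 + duty 14316.03 = 81089.20
Difference = |76895.48 − 81089.20| = 4193.72

Supplier A is cheaper by SGD 4193.72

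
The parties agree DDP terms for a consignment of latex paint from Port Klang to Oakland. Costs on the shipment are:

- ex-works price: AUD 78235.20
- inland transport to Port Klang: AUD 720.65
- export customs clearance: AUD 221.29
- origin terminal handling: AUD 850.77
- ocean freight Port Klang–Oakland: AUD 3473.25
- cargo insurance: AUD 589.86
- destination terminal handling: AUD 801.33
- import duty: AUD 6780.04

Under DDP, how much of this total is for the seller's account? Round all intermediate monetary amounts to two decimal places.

DDP: the seller bears all costs including import duty.
Seller's account: goods 78235.20 + inland to port 720.65 + export clearance 221.29 + origin terminal 850.77 + freight 3473.25 + insurance 589.86 + destination terminal 801.33 + duty 6780.04 = 91672.39
Buyer's account: 0.00

Seller's account: AUD 91672.39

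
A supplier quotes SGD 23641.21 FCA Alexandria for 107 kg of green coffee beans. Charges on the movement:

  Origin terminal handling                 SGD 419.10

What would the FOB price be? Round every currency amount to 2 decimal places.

FOB price: SGD 24060.31

From FCA to FOB, the seller additionally bears: origin terminal.
FOB price = 23641.21 + 419.10 = 24060.31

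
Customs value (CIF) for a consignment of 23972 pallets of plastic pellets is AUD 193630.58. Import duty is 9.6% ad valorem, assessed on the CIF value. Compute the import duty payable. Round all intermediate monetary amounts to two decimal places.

Import duty = 193630.58 × 9.6% = 18588.54

Import duty: AUD 18588.54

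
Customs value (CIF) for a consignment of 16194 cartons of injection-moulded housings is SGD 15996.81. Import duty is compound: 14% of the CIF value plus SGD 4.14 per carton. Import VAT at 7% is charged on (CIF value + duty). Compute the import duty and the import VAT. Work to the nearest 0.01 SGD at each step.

Import duty: SGD 69282.71; import VAT: SGD 5969.57

Ad valorem component: 15996.81 × 14% = 2239.55
Specific component: 16194 × 4.14 = 67043.16
Import duty = 2239.55 + 67043.16 = 69282.71
VAT base = CIF + duty = 15996.81 + 69282.71 = 85279.52
Import VAT = 85279.52 × 7% = 5969.57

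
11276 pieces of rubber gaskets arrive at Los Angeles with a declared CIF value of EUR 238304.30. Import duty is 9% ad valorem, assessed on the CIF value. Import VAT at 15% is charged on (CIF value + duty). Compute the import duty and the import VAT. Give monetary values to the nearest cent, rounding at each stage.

Import duty = 238304.30 × 9% = 21447.39
VAT base = CIF + duty = 238304.30 + 21447.39 = 259751.69
Import VAT = 259751.69 × 15% = 38962.75

Import duty: EUR 21447.39; import VAT: EUR 38962.75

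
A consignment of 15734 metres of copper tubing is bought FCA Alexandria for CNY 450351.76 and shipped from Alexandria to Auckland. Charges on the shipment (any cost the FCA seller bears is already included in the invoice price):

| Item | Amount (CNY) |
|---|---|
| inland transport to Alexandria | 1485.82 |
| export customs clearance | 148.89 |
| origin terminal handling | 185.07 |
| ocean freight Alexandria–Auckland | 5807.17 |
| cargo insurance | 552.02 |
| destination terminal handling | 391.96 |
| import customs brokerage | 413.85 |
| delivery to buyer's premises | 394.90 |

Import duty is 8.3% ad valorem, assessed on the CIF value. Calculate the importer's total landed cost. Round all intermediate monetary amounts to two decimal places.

Total landed cost: CNY 496019.10

FCA: the seller delivers export-cleared goods to the carrier; the buyer bears costs from that point.
Already in the invoice (seller's account under FCA): inland to port, export clearance — exclude.
CIF value = FCA price + origin terminal + freight + insurance = 450351.76 + 185.07 + 5807.17 + 552.02 = 456896.02
Import duty = 456896.02 × 8.3% = 37922.37
Buyer bears: origin terminal 185.07 + freight 5807.17 + insurance 552.02 + destination terminal 391.96 + brokerage 413.85 + delivery 394.90 + duty 37922.37 = 45667.34
Landed cost = invoice 450351.76 + 45667.34 = 496019.10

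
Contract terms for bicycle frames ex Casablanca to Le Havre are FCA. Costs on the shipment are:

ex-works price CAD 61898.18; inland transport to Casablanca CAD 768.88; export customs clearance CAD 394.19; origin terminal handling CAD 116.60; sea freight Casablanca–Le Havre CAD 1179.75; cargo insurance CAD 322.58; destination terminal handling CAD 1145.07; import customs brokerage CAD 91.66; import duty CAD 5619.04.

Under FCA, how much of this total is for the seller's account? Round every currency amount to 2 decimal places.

Seller's account: CAD 63061.25

FCA: the seller delivers export-cleared goods to the carrier; the buyer bears costs from that point.
Seller's account: goods 61898.18 + inland to port 768.88 + export clearance 394.19 = 63061.25
Buyer's account: origin terminal 116.60 + freight 1179.75 + insurance 322.58 + destination terminal 1145.07 + brokerage 91.66 + duty 5619.04 = 8474.70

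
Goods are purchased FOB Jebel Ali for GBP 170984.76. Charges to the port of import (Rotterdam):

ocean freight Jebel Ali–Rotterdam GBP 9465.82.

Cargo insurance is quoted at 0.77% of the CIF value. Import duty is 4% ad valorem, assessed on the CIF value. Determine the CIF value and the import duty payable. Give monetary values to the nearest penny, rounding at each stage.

CIF value: GBP 181850.83; import duty: GBP 7274.03

Let C be the CIF value. C = FOB price + freight + 0.77% × C
C − 0.77% × C = 170984.76 + 9465.82
0.9923 × C = 180450.58
C = 180450.58 / 0.9923 = 181850.83
Insurance premium = 0.77% × 181850.83 = 1400.25
Import duty = 181850.83 × 4% = 7274.03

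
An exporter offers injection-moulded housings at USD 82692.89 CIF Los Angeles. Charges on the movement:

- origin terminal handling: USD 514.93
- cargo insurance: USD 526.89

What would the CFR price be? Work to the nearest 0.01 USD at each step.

CFR price: USD 82166.00

Not relevant to the conversion: origin terminal — on the seller under both CIF and CFR; already in the CIF price and stays in the CFR price.
From CIF to CFR, the seller no longer bears: insurance.
CFR price = 82692.89 − 526.89 = 82166.00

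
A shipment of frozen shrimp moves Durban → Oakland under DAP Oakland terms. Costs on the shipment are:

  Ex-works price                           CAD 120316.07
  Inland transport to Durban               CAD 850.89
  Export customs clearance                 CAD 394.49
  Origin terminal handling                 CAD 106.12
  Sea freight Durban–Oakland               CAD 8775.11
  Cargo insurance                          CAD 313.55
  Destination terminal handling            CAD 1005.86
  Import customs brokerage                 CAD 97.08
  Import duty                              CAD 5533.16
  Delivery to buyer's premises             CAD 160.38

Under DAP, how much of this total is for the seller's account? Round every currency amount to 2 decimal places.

Seller's account: CAD 131922.47

DAP: the seller bears all costs to the named destination except import duty and clearance.
Seller's account: goods 120316.07 + inland to port 850.89 + export clearance 394.49 + origin terminal 106.12 + freight 8775.11 + insurance 313.55 + destination terminal 1005.86 + delivery 160.38 = 131922.47
Buyer's account: brokerage 97.08 + duty 5533.16 = 5630.24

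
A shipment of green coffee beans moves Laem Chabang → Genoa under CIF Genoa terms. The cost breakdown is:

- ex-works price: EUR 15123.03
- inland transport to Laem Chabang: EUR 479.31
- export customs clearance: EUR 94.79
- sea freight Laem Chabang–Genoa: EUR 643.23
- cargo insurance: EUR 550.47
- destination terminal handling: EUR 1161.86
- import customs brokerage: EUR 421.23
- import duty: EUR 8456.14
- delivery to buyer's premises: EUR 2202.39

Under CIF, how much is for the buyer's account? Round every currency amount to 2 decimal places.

CIF: the seller pays costs through ocean freight and marine insurance to the destination port.
Seller's account: goods 15123.03 + inland to port 479.31 + export clearance 94.79 + freight 643.23 + insurance 550.47 = 16890.83
Buyer's account: destination terminal 1161.86 + brokerage 421.23 + duty 8456.14 + delivery 2202.39 = 12241.62

Buyer's account: EUR 12241.62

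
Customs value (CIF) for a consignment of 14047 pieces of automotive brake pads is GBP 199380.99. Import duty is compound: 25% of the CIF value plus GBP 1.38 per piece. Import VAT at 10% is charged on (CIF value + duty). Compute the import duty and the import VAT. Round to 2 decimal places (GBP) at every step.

Ad valorem component: 199380.99 × 25% = 49845.25
Specific component: 14047 × 1.38 = 19384.86
Import duty = 49845.25 + 19384.86 = 69230.11
VAT base = CIF + duty = 199380.99 + 69230.11 = 268611.10
Import VAT = 268611.10 × 10% = 26861.11

Import duty: GBP 69230.11; import VAT: GBP 26861.11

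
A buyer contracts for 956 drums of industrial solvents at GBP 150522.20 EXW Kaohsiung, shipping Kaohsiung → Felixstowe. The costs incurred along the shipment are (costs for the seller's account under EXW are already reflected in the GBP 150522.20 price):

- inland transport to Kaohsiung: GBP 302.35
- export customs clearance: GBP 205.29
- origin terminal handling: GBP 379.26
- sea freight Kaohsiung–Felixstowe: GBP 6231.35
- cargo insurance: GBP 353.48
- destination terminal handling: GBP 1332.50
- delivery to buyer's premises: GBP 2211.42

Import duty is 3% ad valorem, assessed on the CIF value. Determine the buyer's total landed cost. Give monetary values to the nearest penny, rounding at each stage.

EXW: the seller makes goods available at their premises; the buyer bears all onward costs.
CIF value = EXW price + inland to port + export clearance + origin terminal + freight + insurance = 150522.20 + 302.35 + 205.29 + 379.26 + 6231.35 + 353.48 = 157993.93
Import duty = 157993.93 × 3% = 4739.82
Buyer bears: inland to port 302.35 + export clearance 205.29 + origin terminal 379.26 + freight 6231.35 + insurance 353.48 + destination terminal 1332.50 + delivery 2211.42 + duty 4739.82 = 15755.47
Landed cost = invoice 150522.20 + 15755.47 = 166277.67

Total landed cost: GBP 166277.67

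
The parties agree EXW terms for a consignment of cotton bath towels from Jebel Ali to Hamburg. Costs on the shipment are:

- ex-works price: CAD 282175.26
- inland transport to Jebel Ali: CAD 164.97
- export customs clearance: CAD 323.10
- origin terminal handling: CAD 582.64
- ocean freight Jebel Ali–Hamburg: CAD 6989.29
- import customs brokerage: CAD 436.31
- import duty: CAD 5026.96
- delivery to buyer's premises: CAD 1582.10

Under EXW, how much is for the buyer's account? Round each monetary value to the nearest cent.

EXW: the seller makes goods available at their premises; the buyer bears all onward costs.
Seller's account: goods 282175.26 = 282175.26
Buyer's account: inland to port 164.97 + export clearance 323.10 + origin terminal 582.64 + freight 6989.29 + brokerage 436.31 + duty 5026.96 + delivery 1582.10 = 15105.37

Buyer's account: CAD 15105.37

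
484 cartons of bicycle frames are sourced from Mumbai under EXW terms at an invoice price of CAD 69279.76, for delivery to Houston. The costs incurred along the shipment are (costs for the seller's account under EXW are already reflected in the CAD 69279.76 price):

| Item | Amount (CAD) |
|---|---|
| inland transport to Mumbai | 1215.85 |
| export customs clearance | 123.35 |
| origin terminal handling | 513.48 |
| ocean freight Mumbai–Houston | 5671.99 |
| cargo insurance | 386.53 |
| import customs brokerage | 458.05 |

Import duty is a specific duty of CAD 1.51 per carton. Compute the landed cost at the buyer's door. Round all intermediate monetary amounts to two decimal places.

EXW: the seller makes goods available at their premises; the buyer bears all onward costs.
CIF value = EXW price + inland to port + export clearance + origin terminal + freight + insurance = 69279.76 + 1215.85 + 123.35 + 513.48 + 5671.99 + 386.53 = 77190.96
Import duty = 484 × 1.51 = 730.84
Buyer bears: inland to port 1215.85 + export clearance 123.35 + origin terminal 513.48 + freight 5671.99 + insurance 386.53 + brokerage 458.05 + duty 730.84 = 9100.09
Landed cost = invoice 69279.76 + 9100.09 = 78379.85

Total landed cost: CAD 78379.85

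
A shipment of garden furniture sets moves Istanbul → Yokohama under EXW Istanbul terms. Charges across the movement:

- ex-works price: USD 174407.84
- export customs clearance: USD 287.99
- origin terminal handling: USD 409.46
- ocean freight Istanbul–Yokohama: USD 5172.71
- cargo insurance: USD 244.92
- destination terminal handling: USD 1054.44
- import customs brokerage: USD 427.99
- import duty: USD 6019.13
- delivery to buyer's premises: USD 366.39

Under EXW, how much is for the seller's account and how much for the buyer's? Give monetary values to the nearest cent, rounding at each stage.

Seller: USD 174407.84; buyer: USD 13983.03

EXW: the seller makes goods available at their premises; the buyer bears all onward costs.
Seller's account: goods 174407.84 = 174407.84
Buyer's account: export clearance 287.99 + origin terminal 409.46 + freight 5172.71 + insurance 244.92 + destination terminal 1054.44 + brokerage 427.99 + duty 6019.13 + delivery 366.39 = 13983.03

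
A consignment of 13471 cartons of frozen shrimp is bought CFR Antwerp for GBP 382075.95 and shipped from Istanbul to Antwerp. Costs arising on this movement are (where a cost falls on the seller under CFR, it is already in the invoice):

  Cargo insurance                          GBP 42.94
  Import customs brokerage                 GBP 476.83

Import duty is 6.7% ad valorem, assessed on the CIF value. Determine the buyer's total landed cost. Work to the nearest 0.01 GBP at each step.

CFR: the seller pays costs through ocean freight to the destination port, but not insurance.
CIF value = CFR price + insurance = 382075.95 + 42.94 = 382118.89
Import duty = 382118.89 × 6.7% = 25601.97
Buyer bears: insurance 42.94 + brokerage 476.83 + duty 25601.97 = 26121.74
Landed cost = invoice 382075.95 + 26121.74 = 408197.69

Total landed cost: GBP 408197.69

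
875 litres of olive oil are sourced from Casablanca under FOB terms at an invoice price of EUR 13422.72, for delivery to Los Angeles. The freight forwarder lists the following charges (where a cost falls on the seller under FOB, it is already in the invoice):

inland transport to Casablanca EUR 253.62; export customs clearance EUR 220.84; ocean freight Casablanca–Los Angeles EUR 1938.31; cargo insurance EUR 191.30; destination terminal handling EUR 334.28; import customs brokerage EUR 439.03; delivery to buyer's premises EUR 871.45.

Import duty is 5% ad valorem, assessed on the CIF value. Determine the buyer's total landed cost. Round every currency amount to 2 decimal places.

FOB: the seller bears costs until goods are on board at the origin port; the buyer bears freight, insurance and all costs thereafter.
Already in the invoice (seller's account under FOB): inland to port, export clearance — exclude.
CIF value = FOB price + freight + insurance = 13422.72 + 1938.31 + 191.30 = 15552.33
Import duty = 15552.33 × 5% = 777.62
Buyer bears: freight 1938.31 + insurance 191.30 + destination terminal 334.28 + brokerage 439.03 + delivery 871.45 + duty 777.62 = 4551.99
Landed cost = invoice 13422.72 + 4551.99 = 17974.71

Total landed cost: EUR 17974.71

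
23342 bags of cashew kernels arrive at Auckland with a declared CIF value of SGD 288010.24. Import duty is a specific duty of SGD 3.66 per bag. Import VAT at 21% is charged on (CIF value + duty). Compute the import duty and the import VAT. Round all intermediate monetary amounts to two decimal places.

Import duty: SGD 85431.72; import VAT: SGD 78422.81

Import duty = 23342 × 3.66 = 85431.72
VAT base = CIF + duty = 288010.24 + 85431.72 = 373441.96
Import VAT = 373441.96 × 21% = 78422.81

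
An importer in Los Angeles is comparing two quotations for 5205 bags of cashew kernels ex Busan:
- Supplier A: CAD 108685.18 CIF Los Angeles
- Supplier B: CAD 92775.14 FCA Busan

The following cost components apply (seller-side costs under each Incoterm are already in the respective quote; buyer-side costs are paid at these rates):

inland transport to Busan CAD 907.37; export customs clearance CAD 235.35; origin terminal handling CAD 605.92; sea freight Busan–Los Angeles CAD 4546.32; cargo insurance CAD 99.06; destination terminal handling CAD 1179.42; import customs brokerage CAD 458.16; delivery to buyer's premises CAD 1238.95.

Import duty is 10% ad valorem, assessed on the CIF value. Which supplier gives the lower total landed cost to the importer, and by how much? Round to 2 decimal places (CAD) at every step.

Supplier A (CIF):
The CIF price already equals the CIF value: 108685.18
Import duty = 108685.18 × 10% = 10868.52
Buyer bears (A): 1179.42 + 458.16 + 1238.95 = 2876.53
Landed cost (A) = invoice 108685.18 + 2876.53 + duty 10868.52 = 122430.23
Supplier B (FCA):
CIF value = FCA price + origin terminal + freight + insurance = 92775.14 + 605.92 + 4546.32 + 99.06 = 98026.44
Import duty = 98026.44 × 10% = 9802.64
Buyer bears (B): 605.92 + 4546.32 + 99.06 + 1179.42 + 458.16 + 1238.95 = 8127.83
Landed cost (B) = invoice 92775.14 + 8127.83 + duty 9802.64 = 110705.61
Difference = |122430.23 − 110705.61| = 11724.62

Supplier B is cheaper by CAD 11724.62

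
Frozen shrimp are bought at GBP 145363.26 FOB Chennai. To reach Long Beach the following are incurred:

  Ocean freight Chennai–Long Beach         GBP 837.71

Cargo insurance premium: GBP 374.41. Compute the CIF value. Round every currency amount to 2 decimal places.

CIF = FOB price + freight + insurance
CIF = 145363.26 + 837.71 + 374.41 = 146575.38

CIF value: GBP 146575.38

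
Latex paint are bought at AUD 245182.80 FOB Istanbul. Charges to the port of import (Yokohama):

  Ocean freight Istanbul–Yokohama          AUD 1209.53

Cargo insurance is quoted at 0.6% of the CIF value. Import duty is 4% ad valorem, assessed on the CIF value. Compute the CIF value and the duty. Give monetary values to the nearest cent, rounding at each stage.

CIF value: AUD 247879.61; import duty: AUD 9915.18

Let C be the CIF value. C = FOB price + freight + 0.6% × C
C − 0.6% × C = 245182.80 + 1209.53
0.994 × C = 246392.33
C = 246392.33 / 0.994 = 247879.61
Insurance premium = 0.6% × 247879.61 = 1487.28
Import duty = 247879.61 × 4% = 9915.18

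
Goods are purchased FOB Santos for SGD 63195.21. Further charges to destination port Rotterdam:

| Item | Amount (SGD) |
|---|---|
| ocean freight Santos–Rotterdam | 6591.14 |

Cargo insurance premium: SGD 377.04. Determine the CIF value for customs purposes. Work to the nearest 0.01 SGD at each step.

CIF = FOB price + freight + insurance
CIF = 63195.21 + 6591.14 + 377.04 = 70163.39

CIF value: SGD 70163.39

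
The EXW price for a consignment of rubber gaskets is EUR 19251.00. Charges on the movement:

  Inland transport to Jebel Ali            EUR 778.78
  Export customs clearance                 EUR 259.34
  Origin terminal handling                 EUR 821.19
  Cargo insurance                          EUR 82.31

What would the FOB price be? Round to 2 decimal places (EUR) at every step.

FOB price: EUR 21110.31

Not relevant to the conversion: insurance — on the buyer under both terms; not part of either seller's price.
From EXW to FOB, the seller additionally bears: inland to port, export clearance, origin terminal.
FOB price = 19251.00 + 778.78 + 259.34 + 821.19 = 21110.31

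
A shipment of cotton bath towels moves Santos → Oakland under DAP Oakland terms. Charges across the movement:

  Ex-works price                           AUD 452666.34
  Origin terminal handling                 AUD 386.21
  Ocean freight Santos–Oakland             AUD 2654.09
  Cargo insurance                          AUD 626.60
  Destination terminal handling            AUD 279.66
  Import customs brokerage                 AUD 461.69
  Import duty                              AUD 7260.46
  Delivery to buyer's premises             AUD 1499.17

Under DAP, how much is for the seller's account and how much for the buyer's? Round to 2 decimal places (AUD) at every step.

DAP: the seller bears all costs to the named destination except import duty and clearance.
Seller's account: goods 452666.34 + origin terminal 386.21 + freight 2654.09 + insurance 626.60 + destination terminal 279.66 + delivery 1499.17 = 458112.07
Buyer's account: brokerage 461.69 + duty 7260.46 = 7722.15

Seller: AUD 458112.07; buyer: AUD 7722.15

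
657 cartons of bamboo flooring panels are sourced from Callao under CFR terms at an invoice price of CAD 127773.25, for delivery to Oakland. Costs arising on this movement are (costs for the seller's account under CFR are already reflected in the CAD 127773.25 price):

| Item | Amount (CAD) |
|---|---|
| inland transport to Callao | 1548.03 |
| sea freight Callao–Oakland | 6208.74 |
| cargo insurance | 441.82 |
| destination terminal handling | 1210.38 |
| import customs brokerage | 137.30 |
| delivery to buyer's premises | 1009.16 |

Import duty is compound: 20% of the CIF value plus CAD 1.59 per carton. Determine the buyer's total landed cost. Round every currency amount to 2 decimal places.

CFR: the seller pays costs through ocean freight to the destination port, but not insurance.
Already in the invoice (seller's account under CFR): inland to port, freight — exclude.
CIF value = CFR price + insurance = 127773.25 + 441.82 = 128215.07
Ad valorem component: 128215.07 × 20% = 25643.01
Specific component: 657 × 1.59 = 1044.63
Import duty = 25643.01 + 1044.63 = 26687.64
Buyer bears: insurance 441.82 + destination terminal 1210.38 + brokerage 137.30 + delivery 1009.16 + duty 26687.64 = 29486.30
Landed cost = invoice 127773.25 + 29486.30 = 157259.55

Total landed cost: CAD 157259.55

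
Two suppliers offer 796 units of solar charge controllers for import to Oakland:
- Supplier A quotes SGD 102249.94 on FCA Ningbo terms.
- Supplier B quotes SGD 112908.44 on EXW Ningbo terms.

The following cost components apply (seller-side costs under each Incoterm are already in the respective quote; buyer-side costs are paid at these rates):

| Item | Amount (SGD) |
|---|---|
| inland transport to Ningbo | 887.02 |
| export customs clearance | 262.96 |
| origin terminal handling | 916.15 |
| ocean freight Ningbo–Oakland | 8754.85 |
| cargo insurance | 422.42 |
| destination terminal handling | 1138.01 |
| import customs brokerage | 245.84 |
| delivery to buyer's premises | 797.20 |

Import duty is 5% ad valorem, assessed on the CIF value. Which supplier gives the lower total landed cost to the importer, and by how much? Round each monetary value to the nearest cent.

Supplier A is cheaper by SGD 12398.90

Supplier A (FCA):
CIF value = FCA price + origin terminal + freight + insurance = 102249.94 + 916.15 + 8754.85 + 422.42 = 112343.36
Import duty = 112343.36 × 5% = 5617.17
Buyer bears (A): 916.15 + 8754.85 + 422.42 + 1138.01 + 245.84 + 797.20 = 12274.47
Landed cost (A) = invoice 102249.94 + 12274.47 + duty 5617.17 = 120141.58
Supplier B (EXW):
CIF value = EXW price + inland to port + export clearance + origin terminal + freight + insurance = 112908.44 + 887.02 + 262.96 + 916.15 + 8754.85 + 422.42 = 124151.84
Import duty = 124151.84 × 5% = 6207.59
Buyer bears (B): 887.02 + 262.96 + 916.15 + 8754.85 + 422.42 + 1138.01 + 245.84 + 797.20 = 13424.45
Landed cost (B) = invoice 112908.44 + 13424.45 + duty 6207.59 = 132540.48
Difference = |120141.58 − 132540.48| = 12398.90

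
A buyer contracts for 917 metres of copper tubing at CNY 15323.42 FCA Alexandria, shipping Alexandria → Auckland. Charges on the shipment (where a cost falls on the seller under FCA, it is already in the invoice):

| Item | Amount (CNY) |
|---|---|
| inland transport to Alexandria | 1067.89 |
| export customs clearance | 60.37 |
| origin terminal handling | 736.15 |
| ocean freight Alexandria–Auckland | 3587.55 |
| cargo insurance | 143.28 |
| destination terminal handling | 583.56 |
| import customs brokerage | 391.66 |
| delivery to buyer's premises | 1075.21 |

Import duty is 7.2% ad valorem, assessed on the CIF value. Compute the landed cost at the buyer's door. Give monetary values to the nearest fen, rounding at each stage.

FCA: the seller delivers export-cleared goods to the carrier; the buyer bears costs from that point.
Already in the invoice (seller's account under FCA): inland to port, export clearance — exclude.
CIF value = FCA price + origin terminal + freight + insurance = 15323.42 + 736.15 + 3587.55 + 143.28 = 19790.40
Import duty = 19790.40 × 7.2% = 1424.91
Buyer bears: origin terminal 736.15 + freight 3587.55 + insurance 143.28 + destination terminal 583.56 + brokerage 391.66 + delivery 1075.21 + duty 1424.91 = 7942.32
Landed cost = invoice 15323.42 + 7942.32 = 23265.74

Total landed cost: CNY 23265.74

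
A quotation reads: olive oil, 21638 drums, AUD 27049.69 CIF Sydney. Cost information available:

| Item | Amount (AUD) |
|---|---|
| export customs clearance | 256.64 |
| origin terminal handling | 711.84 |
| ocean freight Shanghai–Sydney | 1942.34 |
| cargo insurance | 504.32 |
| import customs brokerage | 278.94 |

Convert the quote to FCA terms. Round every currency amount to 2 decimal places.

Not relevant to the conversion: export clearance — on the seller under both CIF and FCA; already in the CIF price and stays in the FCA price. brokerage — on the buyer under both terms; not part of either seller's price.
From CIF to FCA, the seller no longer bears: origin terminal, freight, insurance.
FCA price = 27049.69 − 711.84 − 1942.34 − 504.32 = 23891.19

FCA price: AUD 23891.19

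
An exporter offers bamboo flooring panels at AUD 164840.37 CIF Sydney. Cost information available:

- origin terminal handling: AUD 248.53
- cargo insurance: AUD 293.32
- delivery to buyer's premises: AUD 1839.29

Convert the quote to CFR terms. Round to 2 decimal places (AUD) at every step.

CFR price: AUD 164547.05

Not relevant to the conversion: origin terminal — on the seller under both CIF and CFR; already in the CIF price and stays in the CFR price. delivery — on the buyer under both terms; not part of either seller's price.
From CIF to CFR, the seller no longer bears: insurance.
CFR price = 164840.37 − 293.32 = 164547.05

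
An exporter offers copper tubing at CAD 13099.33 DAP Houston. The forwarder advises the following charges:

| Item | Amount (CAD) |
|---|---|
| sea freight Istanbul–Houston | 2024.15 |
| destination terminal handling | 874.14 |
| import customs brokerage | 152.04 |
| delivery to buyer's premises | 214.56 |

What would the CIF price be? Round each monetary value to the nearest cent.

CIF price: CAD 12010.63

Not relevant to the conversion: freight — on the seller under both DAP and CIF; already in the DAP price and stays in the CIF price. brokerage — on the buyer under both terms; not part of either seller's price.
From DAP to CIF, the seller no longer bears: destination terminal, delivery.
CIF price = 13099.33 − 874.14 − 214.56 = 12010.63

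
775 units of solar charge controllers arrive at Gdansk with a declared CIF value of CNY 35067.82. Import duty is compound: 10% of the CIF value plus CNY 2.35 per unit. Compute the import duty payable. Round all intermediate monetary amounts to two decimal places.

Import duty: CNY 5328.03

Ad valorem component: 35067.82 × 10% = 3506.78
Specific component: 775 × 2.35 = 1821.25
Import duty = 3506.78 + 1821.25 = 5328.03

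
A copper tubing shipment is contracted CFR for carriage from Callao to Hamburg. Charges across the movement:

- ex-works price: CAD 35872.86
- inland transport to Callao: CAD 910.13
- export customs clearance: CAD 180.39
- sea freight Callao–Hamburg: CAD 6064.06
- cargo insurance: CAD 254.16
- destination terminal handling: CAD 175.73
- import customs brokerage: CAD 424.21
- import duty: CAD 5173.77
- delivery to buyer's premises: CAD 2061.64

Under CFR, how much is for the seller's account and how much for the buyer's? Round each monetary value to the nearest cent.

CFR: the seller pays costs through ocean freight to the destination port, but not insurance.
Seller's account: goods 35872.86 + inland to port 910.13 + export clearance 180.39 + freight 6064.06 = 43027.44
Buyer's account: insurance 254.16 + destination terminal 175.73 + brokerage 424.21 + duty 5173.77 + delivery 2061.64 = 8089.51

Seller: CAD 43027.44; buyer: CAD 8089.51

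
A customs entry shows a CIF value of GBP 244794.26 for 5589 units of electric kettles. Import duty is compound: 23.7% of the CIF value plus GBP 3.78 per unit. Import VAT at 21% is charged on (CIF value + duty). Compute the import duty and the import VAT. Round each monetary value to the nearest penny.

Ad valorem component: 244794.26 × 23.7% = 58016.24
Specific component: 5589 × 3.78 = 21126.42
Import duty = 58016.24 + 21126.42 = 79142.66
VAT base = CIF + duty = 244794.26 + 79142.66 = 323936.92
Import VAT = 323936.92 × 21% = 68026.75

Import duty: GBP 79142.66; import VAT: GBP 68026.75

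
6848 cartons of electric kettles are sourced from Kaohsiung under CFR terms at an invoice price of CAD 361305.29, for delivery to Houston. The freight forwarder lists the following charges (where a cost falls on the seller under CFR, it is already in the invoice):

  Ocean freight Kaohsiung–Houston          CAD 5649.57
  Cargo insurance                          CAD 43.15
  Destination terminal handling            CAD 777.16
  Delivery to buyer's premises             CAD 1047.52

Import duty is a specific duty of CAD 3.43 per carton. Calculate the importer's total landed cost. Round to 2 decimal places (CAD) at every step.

CFR: the seller pays costs through ocean freight to the destination port, but not insurance.
Already in the invoice (seller's account under CFR): freight — exclude.
CIF value = CFR price + insurance = 361305.29 + 43.15 = 361348.44
Import duty = 6848 × 3.43 = 23488.64
Buyer bears: insurance 43.15 + destination terminal 777.16 + delivery 1047.52 + duty 23488.64 = 25356.47
Landed cost = invoice 361305.29 + 25356.47 = 386661.76

Total landed cost: CAD 386661.76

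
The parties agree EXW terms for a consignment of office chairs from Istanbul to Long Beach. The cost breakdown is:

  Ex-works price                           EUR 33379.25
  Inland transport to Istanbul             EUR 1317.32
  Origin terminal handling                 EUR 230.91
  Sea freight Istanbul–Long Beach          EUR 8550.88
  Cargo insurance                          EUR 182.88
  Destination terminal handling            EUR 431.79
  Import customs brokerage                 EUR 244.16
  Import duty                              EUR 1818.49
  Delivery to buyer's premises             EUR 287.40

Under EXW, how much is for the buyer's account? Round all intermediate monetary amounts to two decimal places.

Buyer's account: EUR 13063.83

EXW: the seller makes goods available at their premises; the buyer bears all onward costs.
Seller's account: goods 33379.25 = 33379.25
Buyer's account: inland to port 1317.32 + origin terminal 230.91 + freight 8550.88 + insurance 182.88 + destination terminal 431.79 + brokerage 244.16 + duty 1818.49 + delivery 287.40 = 13063.83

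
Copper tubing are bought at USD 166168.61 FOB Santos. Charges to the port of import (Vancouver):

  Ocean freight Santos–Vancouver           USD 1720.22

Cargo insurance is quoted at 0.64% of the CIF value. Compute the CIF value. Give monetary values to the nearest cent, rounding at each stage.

CIF value: USD 168970.24

Let C be the CIF value. C = FOB price + freight + 0.64% × C
C − 0.64% × C = 166168.61 + 1720.22
0.9936 × C = 167888.83
C = 167888.83 / 0.9936 = 168970.24
Insurance premium = 0.64% × 168970.24 = 1081.41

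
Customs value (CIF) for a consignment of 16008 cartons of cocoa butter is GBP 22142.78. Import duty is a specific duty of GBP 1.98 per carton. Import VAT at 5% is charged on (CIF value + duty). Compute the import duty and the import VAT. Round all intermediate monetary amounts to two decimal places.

Import duty = 16008 × 1.98 = 31695.84
VAT base = CIF + duty = 22142.78 + 31695.84 = 53838.62
Import VAT = 53838.62 × 5% = 2691.93

Import duty: GBP 31695.84; import VAT: GBP 2691.93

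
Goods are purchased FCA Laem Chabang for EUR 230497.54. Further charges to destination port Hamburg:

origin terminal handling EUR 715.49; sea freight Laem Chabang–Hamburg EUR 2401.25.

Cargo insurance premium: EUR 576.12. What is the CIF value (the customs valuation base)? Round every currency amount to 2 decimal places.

CIF = FCA price + pre-shipment costs + freight + insurance
CIF = 230497.54 + 715.49 + 2401.25 + 576.12 = 234190.40

CIF value: EUR 234190.40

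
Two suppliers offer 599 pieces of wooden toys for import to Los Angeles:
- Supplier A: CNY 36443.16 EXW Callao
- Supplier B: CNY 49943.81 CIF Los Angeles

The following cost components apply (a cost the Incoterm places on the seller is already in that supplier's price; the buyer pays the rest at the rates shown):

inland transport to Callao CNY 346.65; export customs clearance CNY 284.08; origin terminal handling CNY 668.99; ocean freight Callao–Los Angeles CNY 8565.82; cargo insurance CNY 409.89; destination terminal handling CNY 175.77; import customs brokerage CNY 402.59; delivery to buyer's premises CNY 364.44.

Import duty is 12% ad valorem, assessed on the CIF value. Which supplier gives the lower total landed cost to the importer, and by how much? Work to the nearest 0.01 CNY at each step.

Supplier A (EXW):
CIF value = EXW price + inland to port + export clearance + origin terminal + freight + insurance = 36443.16 + 346.65 + 284.08 + 668.99 + 8565.82 + 409.89 = 46718.59
Import duty = 46718.59 × 12% = 5606.23
Buyer bears (A): 346.65 + 284.08 + 668.99 + 8565.82 + 409.89 + 175.77 + 402.59 + 364.44 = 11218.23
Landed cost (A) = invoice 36443.16 + 11218.23 + duty 5606.23 = 53267.62
Supplier B (CIF):
The CIF price already equals the CIF value: 49943.81
Import duty = 49943.81 × 12% = 5993.26
Buyer bears (B): 175.77 + 402.59 + 364.44 = 942.80
Landed cost (B) = invoice 49943.81 + 942.80 + duty 5993.26 = 56879.87
Difference = |53267.62 − 56879.87| = 3612.25

Supplier A is cheaper by CNY 3612.25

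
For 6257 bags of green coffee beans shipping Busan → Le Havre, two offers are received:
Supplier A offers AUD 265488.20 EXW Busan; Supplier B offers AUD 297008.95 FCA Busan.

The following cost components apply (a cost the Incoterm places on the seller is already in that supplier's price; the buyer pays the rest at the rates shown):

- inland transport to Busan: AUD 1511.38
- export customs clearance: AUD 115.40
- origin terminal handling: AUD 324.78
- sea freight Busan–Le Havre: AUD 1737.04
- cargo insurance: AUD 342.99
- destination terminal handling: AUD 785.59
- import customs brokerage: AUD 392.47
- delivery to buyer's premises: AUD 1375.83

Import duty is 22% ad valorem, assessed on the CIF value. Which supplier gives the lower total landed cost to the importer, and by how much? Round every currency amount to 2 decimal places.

Supplier A is cheaper by AUD 36470.65

Supplier A (EXW):
CIF value = EXW price + inland to port + export clearance + origin terminal + freight + insurance = 265488.20 + 1511.38 + 115.40 + 324.78 + 1737.04 + 342.99 = 269519.79
Import duty = 269519.79 × 22% = 59294.35
Buyer bears (A): 1511.38 + 115.40 + 324.78 + 1737.04 + 342.99 + 785.59 + 392.47 + 1375.83 = 6585.48
Landed cost (A) = invoice 265488.20 + 6585.48 + duty 59294.35 = 331368.03
Supplier B (FCA):
CIF value = FCA price + origin terminal + freight + insurance = 297008.95 + 324.78 + 1737.04 + 342.99 = 299413.76
Import duty = 299413.76 × 22% = 65871.03
Buyer bears (B): 324.78 + 1737.04 + 342.99 + 785.59 + 392.47 + 1375.83 = 4958.70
Landed cost (B) = invoice 297008.95 + 4958.70 + duty 65871.03 = 367838.68
Difference = |331368.03 − 367838.68| = 36470.65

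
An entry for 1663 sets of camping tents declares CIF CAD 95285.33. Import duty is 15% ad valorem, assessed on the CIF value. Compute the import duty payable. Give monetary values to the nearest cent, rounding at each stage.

Import duty = 95285.33 × 15% = 14292.80

Import duty: CAD 14292.80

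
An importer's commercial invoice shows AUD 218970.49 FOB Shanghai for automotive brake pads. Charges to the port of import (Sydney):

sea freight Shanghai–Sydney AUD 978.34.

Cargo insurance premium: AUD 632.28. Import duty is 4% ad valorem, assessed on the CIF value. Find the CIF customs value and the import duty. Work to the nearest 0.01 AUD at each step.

CIF = FOB price + freight + insurance
CIF = 218970.49 + 978.34 + 632.28 = 220581.11
Import duty = 220581.11 × 4% = 8823.24

CIF value: AUD 220581.11; import duty: AUD 8823.24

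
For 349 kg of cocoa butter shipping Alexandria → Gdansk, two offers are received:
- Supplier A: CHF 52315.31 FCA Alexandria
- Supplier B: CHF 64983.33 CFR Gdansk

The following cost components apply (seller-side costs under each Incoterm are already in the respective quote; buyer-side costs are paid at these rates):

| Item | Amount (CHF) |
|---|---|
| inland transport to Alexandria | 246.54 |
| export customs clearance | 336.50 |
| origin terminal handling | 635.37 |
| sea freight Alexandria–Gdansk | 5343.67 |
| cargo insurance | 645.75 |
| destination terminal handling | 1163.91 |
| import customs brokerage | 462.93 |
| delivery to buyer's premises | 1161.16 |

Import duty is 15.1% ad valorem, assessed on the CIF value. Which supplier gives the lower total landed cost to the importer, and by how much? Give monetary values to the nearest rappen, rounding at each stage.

Supplier A (FCA):
CIF value = FCA price + origin terminal + freight + insurance = 52315.31 + 635.37 + 5343.67 + 645.75 = 58940.10
Import duty = 58940.10 × 15.1% = 8899.96
Buyer bears (A): 635.37 + 5343.67 + 645.75 + 1163.91 + 462.93 + 1161.16 = 9412.79
Landed cost (A) = invoice 52315.31 + 9412.79 + duty 8899.96 = 70628.06
Supplier B (CFR):
CIF value = CFR price + insurance = 64983.33 + 645.75 = 65629.08
Import duty = 65629.08 × 15.1% = 9909.99
Buyer bears (B): 645.75 + 1163.91 + 462.93 + 1161.16 = 3433.75
Landed cost (B) = invoice 64983.33 + 3433.75 + duty 9909.99 = 78327.07
Difference = |70628.06 − 78327.07| = 7699.01

Supplier A is cheaper by CHF 7699.01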